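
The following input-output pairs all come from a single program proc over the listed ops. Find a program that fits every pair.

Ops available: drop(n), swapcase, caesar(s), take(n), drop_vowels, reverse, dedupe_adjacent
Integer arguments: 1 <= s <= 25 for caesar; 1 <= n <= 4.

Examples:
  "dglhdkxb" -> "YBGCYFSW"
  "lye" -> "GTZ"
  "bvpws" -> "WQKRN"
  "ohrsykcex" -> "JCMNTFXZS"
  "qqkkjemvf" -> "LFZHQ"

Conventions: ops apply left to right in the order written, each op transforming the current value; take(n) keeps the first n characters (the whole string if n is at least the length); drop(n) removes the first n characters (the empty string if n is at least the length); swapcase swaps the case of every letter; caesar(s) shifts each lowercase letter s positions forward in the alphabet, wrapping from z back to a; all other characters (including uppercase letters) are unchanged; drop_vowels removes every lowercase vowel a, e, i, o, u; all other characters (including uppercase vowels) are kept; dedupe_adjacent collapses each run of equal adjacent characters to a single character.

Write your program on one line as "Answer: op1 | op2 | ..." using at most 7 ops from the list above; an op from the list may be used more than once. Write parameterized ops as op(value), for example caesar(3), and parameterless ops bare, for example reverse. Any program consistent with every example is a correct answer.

reverse | caesar(21) | dedupe_adjacent | drop_vowels | swapcase | reverse

Check, running the answer program on each example:
  "dglhdkxb" -> "bxkdhlgd" -> "wsfycgby" -> "wsfycgby" -> "wsfycgby" -> "WSFYCGBY" -> "YBGCYFSW"
  "lye" -> "eyl" -> "ztg" -> "ztg" -> "ztg" -> "ZTG" -> "GTZ"
  "bvpws" -> "swpvb" -> "nrkqw" -> "nrkqw" -> "nrkqw" -> "NRKQW" -> "WQKRN"
  "ohrsykcex" -> "xeckysrho" -> "szxftnmcj" -> "szxftnmcj" -> "szxftnmcj" -> "SZXFTNMCJ" -> "JCMNTFXZS"
  "qqkkjemvf" -> "fvmejkkqq" -> "aqhzeffll" -> "aqhzefl" -> "qhzfl" -> "QHZFL" -> "LFZHQ"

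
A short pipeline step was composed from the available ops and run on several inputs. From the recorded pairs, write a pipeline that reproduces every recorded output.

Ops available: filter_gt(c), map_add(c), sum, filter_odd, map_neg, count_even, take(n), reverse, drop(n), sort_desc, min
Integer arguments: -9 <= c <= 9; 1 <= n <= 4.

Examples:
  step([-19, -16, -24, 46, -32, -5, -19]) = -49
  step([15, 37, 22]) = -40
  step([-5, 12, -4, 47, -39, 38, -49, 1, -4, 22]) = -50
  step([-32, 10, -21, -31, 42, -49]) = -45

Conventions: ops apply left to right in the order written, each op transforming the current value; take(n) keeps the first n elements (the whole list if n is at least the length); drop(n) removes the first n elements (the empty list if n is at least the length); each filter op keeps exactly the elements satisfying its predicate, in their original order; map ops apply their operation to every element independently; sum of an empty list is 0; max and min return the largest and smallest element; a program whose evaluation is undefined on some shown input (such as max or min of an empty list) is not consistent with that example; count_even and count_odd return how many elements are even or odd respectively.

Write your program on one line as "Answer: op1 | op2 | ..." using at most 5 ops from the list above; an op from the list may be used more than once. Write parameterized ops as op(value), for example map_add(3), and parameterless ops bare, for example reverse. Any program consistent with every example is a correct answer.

sort_desc | map_neg | map_add(-3) | min

Check, running the answer program on each example:
  [-19, -16, -24, 46, -32, -5, -19] -> [46, -5, -16, -19, -19, -24, -32] -> [-46, 5, 16, 19, 19, 24, 32] -> [-49, 2, 13, 16, 16, 21, 29] -> -49
  [15, 37, 22] -> [37, 22, 15] -> [-37, -22, -15] -> [-40, -25, -18] -> -40
  [-5, 12, -4, 47, -39, 38, -49, 1, -4, 22] -> [47, 38, 22, 12, 1, -4, -4, -5, -39, -49] -> [-47, -38, -22, -12, -1, 4, 4, 5, 39, 49] -> [-50, -41, -25, -15, -4, 1, 1, 2, 36, 46] -> -50
  [-32, 10, -21, -31, 42, -49] -> [42, 10, -21, -31, -32, -49] -> [-42, -10, 21, 31, 32, 49] -> [-45, -13, 18, 28, 29, 46] -> -45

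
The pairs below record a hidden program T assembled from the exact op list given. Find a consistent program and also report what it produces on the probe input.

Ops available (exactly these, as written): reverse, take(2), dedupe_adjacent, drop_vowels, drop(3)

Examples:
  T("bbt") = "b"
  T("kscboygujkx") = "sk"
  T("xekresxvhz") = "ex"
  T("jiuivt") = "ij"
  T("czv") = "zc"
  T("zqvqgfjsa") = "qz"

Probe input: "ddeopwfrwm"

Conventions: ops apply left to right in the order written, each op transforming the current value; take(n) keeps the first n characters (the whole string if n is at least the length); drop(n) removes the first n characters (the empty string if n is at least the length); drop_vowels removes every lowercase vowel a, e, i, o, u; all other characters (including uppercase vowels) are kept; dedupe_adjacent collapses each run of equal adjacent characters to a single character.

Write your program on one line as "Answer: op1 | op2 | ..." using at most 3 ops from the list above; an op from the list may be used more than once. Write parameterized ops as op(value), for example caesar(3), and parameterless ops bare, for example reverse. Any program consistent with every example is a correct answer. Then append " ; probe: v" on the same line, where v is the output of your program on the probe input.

take(2) | reverse | dedupe_adjacent ; probe: "d"

Check, running the answer program on each example:
  "bbt" -> "bb" -> "bb" -> "b"
  "kscboygujkx" -> "ks" -> "sk" -> "sk"
  "xekresxvhz" -> "xe" -> "ex" -> "ex"
  "jiuivt" -> "ji" -> "ij" -> "ij"
  "czv" -> "cz" -> "zc" -> "zc"
  "zqvqgfjsa" -> "zq" -> "qz" -> "qz"
  probe: "ddeopwfrwm" -> "dd" -> "dd" -> "d"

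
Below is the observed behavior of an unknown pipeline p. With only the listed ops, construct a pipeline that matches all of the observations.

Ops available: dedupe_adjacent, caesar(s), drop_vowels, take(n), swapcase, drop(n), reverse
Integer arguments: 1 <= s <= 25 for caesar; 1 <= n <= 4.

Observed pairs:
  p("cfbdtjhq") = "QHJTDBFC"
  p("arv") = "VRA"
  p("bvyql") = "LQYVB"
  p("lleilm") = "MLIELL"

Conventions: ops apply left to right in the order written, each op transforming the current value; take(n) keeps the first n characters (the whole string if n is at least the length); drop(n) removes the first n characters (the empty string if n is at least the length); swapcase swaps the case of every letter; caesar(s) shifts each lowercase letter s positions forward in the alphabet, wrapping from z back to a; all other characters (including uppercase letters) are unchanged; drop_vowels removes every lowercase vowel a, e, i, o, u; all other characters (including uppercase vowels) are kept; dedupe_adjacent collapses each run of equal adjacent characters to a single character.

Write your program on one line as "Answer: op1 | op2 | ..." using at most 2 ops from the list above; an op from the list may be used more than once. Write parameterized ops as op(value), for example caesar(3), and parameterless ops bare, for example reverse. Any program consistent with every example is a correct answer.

swapcase | reverse

Check, running the answer program on each example:
  "cfbdtjhq" -> "CFBDTJHQ" -> "QHJTDBFC"
  "arv" -> "ARV" -> "VRA"
  "bvyql" -> "BVYQL" -> "LQYVB"
  "lleilm" -> "LLEILM" -> "MLIELL"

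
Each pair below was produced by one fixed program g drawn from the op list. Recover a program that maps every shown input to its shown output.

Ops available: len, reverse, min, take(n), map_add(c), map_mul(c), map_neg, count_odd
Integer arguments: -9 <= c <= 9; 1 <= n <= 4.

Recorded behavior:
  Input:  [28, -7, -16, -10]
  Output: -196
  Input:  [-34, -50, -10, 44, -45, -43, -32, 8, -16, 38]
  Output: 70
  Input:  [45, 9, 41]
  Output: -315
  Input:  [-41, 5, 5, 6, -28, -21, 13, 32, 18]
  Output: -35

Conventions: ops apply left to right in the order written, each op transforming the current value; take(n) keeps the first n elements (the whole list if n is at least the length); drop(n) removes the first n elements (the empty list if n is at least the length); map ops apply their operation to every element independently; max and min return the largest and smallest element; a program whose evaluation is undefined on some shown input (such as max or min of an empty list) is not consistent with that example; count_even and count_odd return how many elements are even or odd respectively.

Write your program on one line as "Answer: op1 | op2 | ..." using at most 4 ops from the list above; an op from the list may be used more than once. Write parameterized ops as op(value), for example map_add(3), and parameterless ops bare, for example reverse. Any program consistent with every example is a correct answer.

map_mul(7) | map_neg | take(3) | min

Check, running the answer program on each example:
  [28, -7, -16, -10] -> [196, -49, -112, -70] -> [-196, 49, 112, 70] -> [-196, 49, 112] -> -196
  [-34, -50, -10, 44, -45, -43, -32, 8, -16, 38] -> [-238, -350, -70, 308, -315, -301, -224, 56, -112, 266] -> [238, 350, 70, -308, 315, 301, 224, -56, 112, -266] -> [238, 350, 70] -> 70
  [45, 9, 41] -> [315, 63, 287] -> [-315, -63, -287] -> [-315, -63, -287] -> -315
  [-41, 5, 5, 6, -28, -21, 13, 32, 18] -> [-287, 35, 35, 42, -196, -147, 91, 224, 126] -> [287, -35, -35, -42, 196, 147, -91, -224, -126] -> [287, -35, -35] -> -35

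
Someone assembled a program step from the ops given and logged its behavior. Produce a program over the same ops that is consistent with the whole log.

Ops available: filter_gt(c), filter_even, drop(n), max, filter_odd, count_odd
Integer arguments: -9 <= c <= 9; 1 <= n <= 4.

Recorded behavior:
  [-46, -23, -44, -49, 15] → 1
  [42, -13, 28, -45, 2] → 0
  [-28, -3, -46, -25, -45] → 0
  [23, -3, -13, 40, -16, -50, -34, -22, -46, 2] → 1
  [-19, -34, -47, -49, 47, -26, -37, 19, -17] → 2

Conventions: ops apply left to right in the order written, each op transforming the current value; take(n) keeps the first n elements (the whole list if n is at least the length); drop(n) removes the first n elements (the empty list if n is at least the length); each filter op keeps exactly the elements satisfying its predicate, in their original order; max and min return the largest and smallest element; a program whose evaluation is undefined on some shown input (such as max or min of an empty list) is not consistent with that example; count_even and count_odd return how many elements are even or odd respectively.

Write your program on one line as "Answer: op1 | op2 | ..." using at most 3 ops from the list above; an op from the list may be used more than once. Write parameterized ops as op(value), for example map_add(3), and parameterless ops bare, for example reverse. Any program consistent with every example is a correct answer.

filter_gt(6) | filter_odd | count_odd

Check, running the answer program on each example:
  [-46, -23, -44, -49, 15] -> [15] -> [15] -> 1
  [42, -13, 28, -45, 2] -> [42, 28] -> [] -> 0
  [-28, -3, -46, -25, -45] -> [] -> [] -> 0
  [23, -3, -13, 40, -16, -50, -34, -22, -46, 2] -> [23, 40] -> [23] -> 1
  [-19, -34, -47, -49, 47, -26, -37, 19, -17] -> [47, 19] -> [47, 19] -> 2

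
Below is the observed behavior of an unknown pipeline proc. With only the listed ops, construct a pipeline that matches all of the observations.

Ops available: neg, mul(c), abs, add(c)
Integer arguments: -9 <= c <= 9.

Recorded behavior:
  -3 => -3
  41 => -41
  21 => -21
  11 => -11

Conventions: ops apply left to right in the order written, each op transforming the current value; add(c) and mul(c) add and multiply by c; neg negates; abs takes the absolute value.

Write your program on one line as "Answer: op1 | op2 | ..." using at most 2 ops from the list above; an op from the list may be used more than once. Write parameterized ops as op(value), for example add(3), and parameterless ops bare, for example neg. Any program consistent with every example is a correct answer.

abs | neg

Check, running the answer program on each example:
  -3 -> 3 -> -3
  41 -> 41 -> -41
  21 -> 21 -> -21
  11 -> 11 -> -11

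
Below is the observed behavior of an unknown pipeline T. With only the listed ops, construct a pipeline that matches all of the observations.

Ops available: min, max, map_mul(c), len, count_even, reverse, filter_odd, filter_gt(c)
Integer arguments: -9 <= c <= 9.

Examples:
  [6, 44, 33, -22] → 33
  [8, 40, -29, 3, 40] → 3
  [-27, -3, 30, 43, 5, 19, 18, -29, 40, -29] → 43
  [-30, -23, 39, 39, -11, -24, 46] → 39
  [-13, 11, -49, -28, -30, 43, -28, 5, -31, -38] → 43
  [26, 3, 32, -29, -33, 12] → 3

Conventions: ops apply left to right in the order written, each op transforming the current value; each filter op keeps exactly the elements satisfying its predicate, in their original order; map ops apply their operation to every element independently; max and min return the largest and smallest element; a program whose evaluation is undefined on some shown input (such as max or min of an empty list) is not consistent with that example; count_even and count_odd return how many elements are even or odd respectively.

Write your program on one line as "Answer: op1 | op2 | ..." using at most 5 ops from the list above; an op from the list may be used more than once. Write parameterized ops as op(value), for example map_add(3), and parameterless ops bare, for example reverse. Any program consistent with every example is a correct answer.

reverse | filter_odd | filter_gt(2) | max

Check, running the answer program on each example:
  [6, 44, 33, -22] -> [-22, 33, 44, 6] -> [33] -> [33] -> 33
  [8, 40, -29, 3, 40] -> [40, 3, -29, 40, 8] -> [3, -29] -> [3] -> 3
  [-27, -3, 30, 43, 5, 19, 18, -29, 40, -29] -> [-29, 40, -29, 18, 19, 5, 43, 30, -3, -27] -> [-29, -29, 19, 5, 43, -3, -27] -> [19, 5, 43] -> 43
  [-30, -23, 39, 39, -11, -24, 46] -> [46, -24, -11, 39, 39, -23, -30] -> [-11, 39, 39, -23] -> [39, 39] -> 39
  [-13, 11, -49, -28, -30, 43, -28, 5, -31, -38] -> [-38, -31, 5, -28, 43, -30, -28, -49, 11, -13] -> [-31, 5, 43, -49, 11, -13] -> [5, 43, 11] -> 43
  [26, 3, 32, -29, -33, 12] -> [12, -33, -29, 32, 3, 26] -> [-33, -29, 3] -> [3] -> 3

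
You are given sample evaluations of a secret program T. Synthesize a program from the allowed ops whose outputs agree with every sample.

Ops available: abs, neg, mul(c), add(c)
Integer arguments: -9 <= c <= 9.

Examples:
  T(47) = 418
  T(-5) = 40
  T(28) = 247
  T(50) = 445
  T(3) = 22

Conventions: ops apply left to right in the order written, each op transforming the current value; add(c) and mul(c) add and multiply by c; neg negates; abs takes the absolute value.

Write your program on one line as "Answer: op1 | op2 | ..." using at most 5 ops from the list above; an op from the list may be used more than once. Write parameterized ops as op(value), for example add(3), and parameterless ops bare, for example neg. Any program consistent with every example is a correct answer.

abs | neg | mul(9) | abs | add(-5)

Check, running the answer program on each example:
  47 -> 47 -> -47 -> -423 -> 423 -> 418
  -5 -> 5 -> -5 -> -45 -> 45 -> 40
  28 -> 28 -> -28 -> -252 -> 252 -> 247
  50 -> 50 -> -50 -> -450 -> 450 -> 445
  3 -> 3 -> -3 -> -27 -> 27 -> 22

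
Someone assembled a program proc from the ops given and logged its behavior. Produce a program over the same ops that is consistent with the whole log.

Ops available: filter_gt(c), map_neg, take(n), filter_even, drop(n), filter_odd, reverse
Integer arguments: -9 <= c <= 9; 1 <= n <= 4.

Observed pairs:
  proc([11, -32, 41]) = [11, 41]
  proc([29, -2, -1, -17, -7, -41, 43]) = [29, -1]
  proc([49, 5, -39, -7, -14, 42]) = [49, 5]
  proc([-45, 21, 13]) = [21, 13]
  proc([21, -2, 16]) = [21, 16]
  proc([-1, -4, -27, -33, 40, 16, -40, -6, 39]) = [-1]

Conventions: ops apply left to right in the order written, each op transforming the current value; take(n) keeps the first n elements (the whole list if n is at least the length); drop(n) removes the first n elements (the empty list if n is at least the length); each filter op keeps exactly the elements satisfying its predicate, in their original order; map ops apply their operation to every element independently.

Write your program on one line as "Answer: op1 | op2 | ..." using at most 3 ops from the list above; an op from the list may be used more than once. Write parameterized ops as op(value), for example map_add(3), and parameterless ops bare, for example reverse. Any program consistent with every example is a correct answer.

take(3) | filter_gt(-2)

Check, running the answer program on each example:
  [11, -32, 41] -> [11, -32, 41] -> [11, 41]
  [29, -2, -1, -17, -7, -41, 43] -> [29, -2, -1] -> [29, -1]
  [49, 5, -39, -7, -14, 42] -> [49, 5, -39] -> [49, 5]
  [-45, 21, 13] -> [-45, 21, 13] -> [21, 13]
  [21, -2, 16] -> [21, -2, 16] -> [21, 16]
  [-1, -4, -27, -33, 40, 16, -40, -6, 39] -> [-1, -4, -27] -> [-1]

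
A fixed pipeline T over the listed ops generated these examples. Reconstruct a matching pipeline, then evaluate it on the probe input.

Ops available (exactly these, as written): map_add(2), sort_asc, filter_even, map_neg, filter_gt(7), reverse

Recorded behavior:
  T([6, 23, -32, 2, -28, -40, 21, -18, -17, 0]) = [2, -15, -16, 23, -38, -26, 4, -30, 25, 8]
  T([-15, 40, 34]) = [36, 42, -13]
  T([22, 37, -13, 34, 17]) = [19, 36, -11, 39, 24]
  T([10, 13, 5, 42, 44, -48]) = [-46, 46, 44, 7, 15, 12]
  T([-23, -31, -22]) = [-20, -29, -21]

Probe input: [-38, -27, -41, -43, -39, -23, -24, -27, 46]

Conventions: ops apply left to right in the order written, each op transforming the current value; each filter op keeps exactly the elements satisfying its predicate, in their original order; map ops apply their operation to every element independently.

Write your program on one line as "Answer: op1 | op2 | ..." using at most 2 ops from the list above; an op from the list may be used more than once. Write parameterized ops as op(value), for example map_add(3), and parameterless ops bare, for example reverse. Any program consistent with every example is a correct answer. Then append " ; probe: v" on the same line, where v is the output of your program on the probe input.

reverse | map_add(2) ; probe: [48, -25, -22, -21, -37, -41, -39, -25, -36]

Check, running the answer program on each example:
  [6, 23, -32, 2, -28, -40, 21, -18, -17, 0] -> [0, -17, -18, 21, -40, -28, 2, -32, 23, 6] -> [2, -15, -16, 23, -38, -26, 4, -30, 25, 8]
  [-15, 40, 34] -> [34, 40, -15] -> [36, 42, -13]
  [22, 37, -13, 34, 17] -> [17, 34, -13, 37, 22] -> [19, 36, -11, 39, 24]
  [10, 13, 5, 42, 44, -48] -> [-48, 44, 42, 5, 13, 10] -> [-46, 46, 44, 7, 15, 12]
  [-23, -31, -22] -> [-22, -31, -23] -> [-20, -29, -21]
  probe: [-38, -27, -41, -43, -39, -23, -24, -27, 46] -> [46, -27, -24, -23, -39, -43, -41, -27, -38] -> [48, -25, -22, -21, -37, -41, -39, -25, -36]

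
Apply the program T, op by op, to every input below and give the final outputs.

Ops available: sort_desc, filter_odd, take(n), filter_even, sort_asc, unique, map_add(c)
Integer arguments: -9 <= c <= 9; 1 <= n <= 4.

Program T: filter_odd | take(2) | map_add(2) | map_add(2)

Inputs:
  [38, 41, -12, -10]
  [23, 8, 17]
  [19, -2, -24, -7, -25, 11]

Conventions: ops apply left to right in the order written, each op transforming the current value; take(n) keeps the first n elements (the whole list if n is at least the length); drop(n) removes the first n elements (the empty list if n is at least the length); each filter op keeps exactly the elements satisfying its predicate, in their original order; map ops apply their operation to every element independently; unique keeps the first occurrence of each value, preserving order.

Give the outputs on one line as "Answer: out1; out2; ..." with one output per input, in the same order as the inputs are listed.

Execution, op by op:
  [38, 41, -12, -10] -> [41] -> [41] -> [43] -> [45]
  [23, 8, 17] -> [23, 17] -> [23, 17] -> [25, 19] -> [27, 21]
  [19, -2, -24, -7, -25, 11] -> [19, -7, -25, 11] -> [19, -7] -> [21, -5] -> [23, -3]

[45]; [27, 21]; [23, -3]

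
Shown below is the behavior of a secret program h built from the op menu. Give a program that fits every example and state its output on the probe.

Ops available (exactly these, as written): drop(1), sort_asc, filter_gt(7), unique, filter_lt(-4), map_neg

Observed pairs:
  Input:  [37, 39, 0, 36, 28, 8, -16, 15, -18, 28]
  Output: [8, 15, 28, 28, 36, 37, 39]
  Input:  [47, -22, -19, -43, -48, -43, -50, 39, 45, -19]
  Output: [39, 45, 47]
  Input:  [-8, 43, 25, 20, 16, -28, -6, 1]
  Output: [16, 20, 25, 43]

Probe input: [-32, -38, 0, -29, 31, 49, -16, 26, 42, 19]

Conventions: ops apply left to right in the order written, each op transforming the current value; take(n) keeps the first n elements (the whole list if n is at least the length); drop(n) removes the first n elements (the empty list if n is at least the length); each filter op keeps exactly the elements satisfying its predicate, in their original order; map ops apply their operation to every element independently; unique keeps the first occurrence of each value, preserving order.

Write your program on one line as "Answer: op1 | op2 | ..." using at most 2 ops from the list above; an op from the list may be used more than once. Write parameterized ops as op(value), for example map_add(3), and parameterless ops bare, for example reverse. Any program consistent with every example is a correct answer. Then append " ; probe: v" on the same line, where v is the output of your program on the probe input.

sort_asc | filter_gt(7) ; probe: [19, 26, 31, 42, 49]

Check, running the answer program on each example:
  [37, 39, 0, 36, 28, 8, -16, 15, -18, 28] -> [-18, -16, 0, 8, 15, 28, 28, 36, 37, 39] -> [8, 15, 28, 28, 36, 37, 39]
  [47, -22, -19, -43, -48, -43, -50, 39, 45, -19] -> [-50, -48, -43, -43, -22, -19, -19, 39, 45, 47] -> [39, 45, 47]
  [-8, 43, 25, 20, 16, -28, -6, 1] -> [-28, -8, -6, 1, 16, 20, 25, 43] -> [16, 20, 25, 43]
  probe: [-32, -38, 0, -29, 31, 49, -16, 26, 42, 19] -> [-38, -32, -29, -16, 0, 19, 26, 31, 42, 49] -> [19, 26, 31, 42, 49]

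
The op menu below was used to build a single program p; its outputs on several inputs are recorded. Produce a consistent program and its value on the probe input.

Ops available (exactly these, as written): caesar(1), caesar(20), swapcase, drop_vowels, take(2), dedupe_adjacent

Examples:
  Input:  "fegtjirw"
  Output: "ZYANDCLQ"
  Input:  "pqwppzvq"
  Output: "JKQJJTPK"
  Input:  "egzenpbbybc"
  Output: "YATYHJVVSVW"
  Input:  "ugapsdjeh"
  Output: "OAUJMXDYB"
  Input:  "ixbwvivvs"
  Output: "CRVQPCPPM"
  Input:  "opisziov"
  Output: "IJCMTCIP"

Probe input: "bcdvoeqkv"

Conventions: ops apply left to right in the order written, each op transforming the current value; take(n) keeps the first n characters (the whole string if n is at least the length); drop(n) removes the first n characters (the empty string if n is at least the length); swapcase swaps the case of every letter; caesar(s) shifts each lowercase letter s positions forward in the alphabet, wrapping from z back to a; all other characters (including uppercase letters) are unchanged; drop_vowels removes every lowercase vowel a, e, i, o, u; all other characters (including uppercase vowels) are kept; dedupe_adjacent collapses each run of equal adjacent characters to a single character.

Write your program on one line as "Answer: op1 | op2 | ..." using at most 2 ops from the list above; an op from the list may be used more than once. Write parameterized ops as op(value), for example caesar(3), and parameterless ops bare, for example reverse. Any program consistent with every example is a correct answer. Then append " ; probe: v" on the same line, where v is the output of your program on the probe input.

caesar(20) | swapcase ; probe: "VWXPIYKEP"

Check, running the answer program on each example:
  "fegtjirw" -> "zyandclq" -> "ZYANDCLQ"
  "pqwppzvq" -> "jkqjjtpk" -> "JKQJJTPK"
  "egzenpbbybc" -> "yatyhjvvsvw" -> "YATYHJVVSVW"
  "ugapsdjeh" -> "oaujmxdyb" -> "OAUJMXDYB"
  "ixbwvivvs" -> "crvqpcppm" -> "CRVQPCPPM"
  "opisziov" -> "ijcmtcip" -> "IJCMTCIP"
  probe: "bcdvoeqkv" -> "vwxpiykep" -> "VWXPIYKEP"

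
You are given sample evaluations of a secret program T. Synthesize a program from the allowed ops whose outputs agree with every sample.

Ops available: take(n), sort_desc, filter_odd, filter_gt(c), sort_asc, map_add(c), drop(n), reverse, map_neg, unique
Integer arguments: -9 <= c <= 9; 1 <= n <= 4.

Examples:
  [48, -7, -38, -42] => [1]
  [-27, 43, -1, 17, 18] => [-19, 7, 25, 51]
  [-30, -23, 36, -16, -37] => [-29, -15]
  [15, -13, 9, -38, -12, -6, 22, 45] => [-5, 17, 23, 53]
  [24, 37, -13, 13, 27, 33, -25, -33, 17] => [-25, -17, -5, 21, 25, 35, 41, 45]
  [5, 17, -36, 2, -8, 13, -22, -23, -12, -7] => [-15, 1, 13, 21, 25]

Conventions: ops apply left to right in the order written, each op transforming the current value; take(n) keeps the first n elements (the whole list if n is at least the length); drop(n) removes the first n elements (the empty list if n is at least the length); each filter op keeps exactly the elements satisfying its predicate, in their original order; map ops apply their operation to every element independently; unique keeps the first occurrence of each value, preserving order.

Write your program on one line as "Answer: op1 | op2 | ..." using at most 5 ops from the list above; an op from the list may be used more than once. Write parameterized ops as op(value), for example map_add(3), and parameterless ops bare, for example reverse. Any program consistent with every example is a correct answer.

filter_odd | map_add(8) | reverse | sort_asc

Check, running the answer program on each example:
  [48, -7, -38, -42] -> [-7] -> [1] -> [1] -> [1]
  [-27, 43, -1, 17, 18] -> [-27, 43, -1, 17] -> [-19, 51, 7, 25] -> [25, 7, 51, -19] -> [-19, 7, 25, 51]
  [-30, -23, 36, -16, -37] -> [-23, -37] -> [-15, -29] -> [-29, -15] -> [-29, -15]
  [15, -13, 9, -38, -12, -6, 22, 45] -> [15, -13, 9, 45] -> [23, -5, 17, 53] -> [53, 17, -5, 23] -> [-5, 17, 23, 53]
  [24, 37, -13, 13, 27, 33, -25, -33, 17] -> [37, -13, 13, 27, 33, -25, -33, 17] -> [45, -5, 21, 35, 41, -17, -25, 25] -> [25, -25, -17, 41, 35, 21, -5, 45] -> [-25, -17, -5, 21, 25, 35, 41, 45]
  [5, 17, -36, 2, -8, 13, -22, -23, -12, -7] -> [5, 17, 13, -23, -7] -> [13, 25, 21, -15, 1] -> [1, -15, 21, 25, 13] -> [-15, 1, 13, 21, 25]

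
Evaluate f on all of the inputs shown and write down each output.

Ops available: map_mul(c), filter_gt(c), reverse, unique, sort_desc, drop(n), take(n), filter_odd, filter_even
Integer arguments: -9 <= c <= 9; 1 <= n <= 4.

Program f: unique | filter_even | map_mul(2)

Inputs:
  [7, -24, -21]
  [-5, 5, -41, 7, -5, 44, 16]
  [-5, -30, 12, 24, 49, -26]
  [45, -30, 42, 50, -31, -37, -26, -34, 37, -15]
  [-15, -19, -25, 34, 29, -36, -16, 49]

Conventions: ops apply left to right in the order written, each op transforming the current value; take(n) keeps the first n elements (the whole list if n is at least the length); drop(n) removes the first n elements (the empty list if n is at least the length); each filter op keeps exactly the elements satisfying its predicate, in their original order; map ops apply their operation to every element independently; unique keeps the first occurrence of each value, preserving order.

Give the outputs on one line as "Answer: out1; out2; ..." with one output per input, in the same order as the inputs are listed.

Execution, op by op:
  [7, -24, -21] -> [7, -24, -21] -> [-24] -> [-48]
  [-5, 5, -41, 7, -5, 44, 16] -> [-5, 5, -41, 7, 44, 16] -> [44, 16] -> [88, 32]
  [-5, -30, 12, 24, 49, -26] -> [-5, -30, 12, 24, 49, -26] -> [-30, 12, 24, -26] -> [-60, 24, 48, -52]
  [45, -30, 42, 50, -31, -37, -26, -34, 37, -15] -> [45, -30, 42, 50, -31, -37, -26, -34, 37, -15] -> [-30, 42, 50, -26, -34] -> [-60, 84, 100, -52, -68]
  [-15, -19, -25, 34, 29, -36, -16, 49] -> [-15, -19, -25, 34, 29, -36, -16, 49] -> [34, -36, -16] -> [68, -72, -32]

[-48]; [88, 32]; [-60, 24, 48, -52]; [-60, 84, 100, -52, -68]; [68, -72, -32]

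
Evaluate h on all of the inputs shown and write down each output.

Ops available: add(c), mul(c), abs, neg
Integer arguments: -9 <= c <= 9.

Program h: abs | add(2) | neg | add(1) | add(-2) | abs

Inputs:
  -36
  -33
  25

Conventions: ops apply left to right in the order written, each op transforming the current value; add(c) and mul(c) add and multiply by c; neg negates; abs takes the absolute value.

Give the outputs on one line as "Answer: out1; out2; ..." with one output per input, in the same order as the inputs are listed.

Execution, op by op:
  -36 -> 36 -> 38 -> -38 -> -37 -> -39 -> 39
  -33 -> 33 -> 35 -> -35 -> -34 -> -36 -> 36
  25 -> 25 -> 27 -> -27 -> -26 -> -28 -> 28

39; 36; 28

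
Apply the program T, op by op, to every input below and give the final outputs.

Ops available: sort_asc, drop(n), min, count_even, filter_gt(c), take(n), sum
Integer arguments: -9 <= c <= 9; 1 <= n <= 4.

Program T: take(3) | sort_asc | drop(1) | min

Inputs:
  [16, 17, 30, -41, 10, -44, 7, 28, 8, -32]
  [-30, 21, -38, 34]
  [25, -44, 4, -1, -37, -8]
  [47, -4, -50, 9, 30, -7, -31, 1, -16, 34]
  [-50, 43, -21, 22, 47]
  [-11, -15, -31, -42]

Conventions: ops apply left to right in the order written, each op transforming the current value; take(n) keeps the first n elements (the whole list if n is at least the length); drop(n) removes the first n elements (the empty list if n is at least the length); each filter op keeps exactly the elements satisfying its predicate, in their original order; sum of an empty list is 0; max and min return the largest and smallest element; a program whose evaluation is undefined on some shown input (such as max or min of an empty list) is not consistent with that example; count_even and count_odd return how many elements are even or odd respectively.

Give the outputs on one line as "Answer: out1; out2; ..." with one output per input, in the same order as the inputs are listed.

17; -30; 4; -4; -21; -15

Execution, op by op:
  [16, 17, 30, -41, 10, -44, 7, 28, 8, -32] -> [16, 17, 30] -> [16, 17, 30] -> [17, 30] -> 17
  [-30, 21, -38, 34] -> [-30, 21, -38] -> [-38, -30, 21] -> [-30, 21] -> -30
  [25, -44, 4, -1, -37, -8] -> [25, -44, 4] -> [-44, 4, 25] -> [4, 25] -> 4
  [47, -4, -50, 9, 30, -7, -31, 1, -16, 34] -> [47, -4, -50] -> [-50, -4, 47] -> [-4, 47] -> -4
  [-50, 43, -21, 22, 47] -> [-50, 43, -21] -> [-50, -21, 43] -> [-21, 43] -> -21
  [-11, -15, -31, -42] -> [-11, -15, -31] -> [-31, -15, -11] -> [-15, -11] -> -15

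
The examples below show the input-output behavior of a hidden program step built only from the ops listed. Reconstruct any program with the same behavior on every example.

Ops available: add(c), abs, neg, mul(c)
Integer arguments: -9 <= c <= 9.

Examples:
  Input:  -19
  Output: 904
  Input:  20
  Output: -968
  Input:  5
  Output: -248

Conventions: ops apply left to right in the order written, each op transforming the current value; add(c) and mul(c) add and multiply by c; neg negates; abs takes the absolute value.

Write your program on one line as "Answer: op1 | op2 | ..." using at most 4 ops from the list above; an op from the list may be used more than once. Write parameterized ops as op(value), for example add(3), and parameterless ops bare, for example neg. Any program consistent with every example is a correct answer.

mul(8) | mul(-6) | add(-8)

Check, running the answer program on each example:
  -19 -> -152 -> 912 -> 904
  20 -> 160 -> -960 -> -968
  5 -> 40 -> -240 -> -248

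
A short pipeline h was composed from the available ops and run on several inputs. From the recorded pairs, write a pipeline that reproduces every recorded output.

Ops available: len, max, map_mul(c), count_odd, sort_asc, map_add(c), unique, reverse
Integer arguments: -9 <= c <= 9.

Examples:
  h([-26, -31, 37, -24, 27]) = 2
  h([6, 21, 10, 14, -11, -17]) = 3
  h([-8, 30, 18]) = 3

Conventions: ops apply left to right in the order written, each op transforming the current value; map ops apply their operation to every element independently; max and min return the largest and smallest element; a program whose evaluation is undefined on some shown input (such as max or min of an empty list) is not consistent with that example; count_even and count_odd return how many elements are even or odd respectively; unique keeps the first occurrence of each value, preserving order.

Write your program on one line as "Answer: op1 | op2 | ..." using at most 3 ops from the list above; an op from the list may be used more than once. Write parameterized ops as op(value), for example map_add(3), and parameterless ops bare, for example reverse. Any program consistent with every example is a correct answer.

map_add(9) | sort_asc | count_odd

Check, running the answer program on each example:
  [-26, -31, 37, -24, 27] -> [-17, -22, 46, -15, 36] -> [-22, -17, -15, 36, 46] -> 2
  [6, 21, 10, 14, -11, -17] -> [15, 30, 19, 23, -2, -8] -> [-8, -2, 15, 19, 23, 30] -> 3
  [-8, 30, 18] -> [1, 39, 27] -> [1, 27, 39] -> 3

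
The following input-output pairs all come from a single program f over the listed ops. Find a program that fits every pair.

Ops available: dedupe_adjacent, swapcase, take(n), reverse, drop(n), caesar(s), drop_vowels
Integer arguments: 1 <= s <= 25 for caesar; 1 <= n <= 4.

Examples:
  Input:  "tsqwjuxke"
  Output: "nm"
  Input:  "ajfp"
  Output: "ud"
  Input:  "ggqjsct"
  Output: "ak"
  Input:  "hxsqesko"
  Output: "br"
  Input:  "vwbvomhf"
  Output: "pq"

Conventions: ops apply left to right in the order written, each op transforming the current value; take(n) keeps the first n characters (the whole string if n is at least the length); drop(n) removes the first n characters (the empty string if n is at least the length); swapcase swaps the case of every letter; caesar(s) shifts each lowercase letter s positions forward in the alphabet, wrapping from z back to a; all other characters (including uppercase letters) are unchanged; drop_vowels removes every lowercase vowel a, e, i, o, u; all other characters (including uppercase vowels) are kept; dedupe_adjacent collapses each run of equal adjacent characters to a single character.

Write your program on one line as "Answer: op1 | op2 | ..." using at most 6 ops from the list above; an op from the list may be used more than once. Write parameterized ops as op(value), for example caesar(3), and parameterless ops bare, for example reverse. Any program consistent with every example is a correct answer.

dedupe_adjacent | caesar(21) | take(2) | caesar(15) | caesar(10)

Check, running the answer program on each example:
  "tsqwjuxke" -> "tsqwjuxke" -> "onlrepsfz" -> "on" -> "dc" -> "nm"
  "ajfp" -> "ajfp" -> "veak" -> "ve" -> "kt" -> "ud"
  "ggqjsct" -> "gqjsct" -> "blenxo" -> "bl" -> "qa" -> "ak"
  "hxsqesko" -> "hxsqesko" -> "csnlznfj" -> "cs" -> "rh" -> "br"
  "vwbvomhf" -> "vwbvomhf" -> "qrwqjhca" -> "qr" -> "fg" -> "pq"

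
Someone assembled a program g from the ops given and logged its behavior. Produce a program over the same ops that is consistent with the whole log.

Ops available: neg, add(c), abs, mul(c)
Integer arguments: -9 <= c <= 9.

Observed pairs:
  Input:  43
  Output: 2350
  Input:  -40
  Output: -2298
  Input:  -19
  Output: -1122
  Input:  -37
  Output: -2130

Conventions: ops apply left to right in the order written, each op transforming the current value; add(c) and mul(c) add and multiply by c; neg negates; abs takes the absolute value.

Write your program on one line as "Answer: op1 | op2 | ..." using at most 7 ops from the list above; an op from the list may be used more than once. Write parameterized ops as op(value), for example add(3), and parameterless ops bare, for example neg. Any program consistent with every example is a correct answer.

add(-1) | mul(-4) | mul(7) | add(1) | mul(2) | neg

Check, running the answer program on each example:
  43 -> 42 -> -168 -> -1176 -> -1175 -> -2350 -> 2350
  -40 -> -41 -> 164 -> 1148 -> 1149 -> 2298 -> -2298
  -19 -> -20 -> 80 -> 560 -> 561 -> 1122 -> -1122
  -37 -> -38 -> 152 -> 1064 -> 1065 -> 2130 -> -2130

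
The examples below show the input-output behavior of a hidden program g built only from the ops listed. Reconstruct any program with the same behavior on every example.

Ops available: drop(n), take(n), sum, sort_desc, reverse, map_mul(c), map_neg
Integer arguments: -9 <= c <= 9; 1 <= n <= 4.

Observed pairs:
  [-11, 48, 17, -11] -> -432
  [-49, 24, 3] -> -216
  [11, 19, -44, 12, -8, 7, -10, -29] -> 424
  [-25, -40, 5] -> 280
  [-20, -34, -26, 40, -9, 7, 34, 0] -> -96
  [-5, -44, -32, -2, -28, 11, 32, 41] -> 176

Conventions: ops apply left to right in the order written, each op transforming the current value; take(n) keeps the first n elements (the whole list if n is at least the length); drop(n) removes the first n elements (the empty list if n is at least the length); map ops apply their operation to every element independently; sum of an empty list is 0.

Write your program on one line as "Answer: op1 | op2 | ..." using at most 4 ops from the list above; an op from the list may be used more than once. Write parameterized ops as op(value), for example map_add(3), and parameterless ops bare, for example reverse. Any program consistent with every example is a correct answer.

drop(1) | map_mul(-8) | sum

Check, running the answer program on each example:
  [-11, 48, 17, -11] -> [48, 17, -11] -> [-384, -136, 88] -> -432
  [-49, 24, 3] -> [24, 3] -> [-192, -24] -> -216
  [11, 19, -44, 12, -8, 7, -10, -29] -> [19, -44, 12, -8, 7, -10, -29] -> [-152, 352, -96, 64, -56, 80, 232] -> 424
  [-25, -40, 5] -> [-40, 5] -> [320, -40] -> 280
  [-20, -34, -26, 40, -9, 7, 34, 0] -> [-34, -26, 40, -9, 7, 34, 0] -> [272, 208, -320, 72, -56, -272, 0] -> -96
  [-5, -44, -32, -2, -28, 11, 32, 41] -> [-44, -32, -2, -28, 11, 32, 41] -> [352, 256, 16, 224, -88, -256, -328] -> 176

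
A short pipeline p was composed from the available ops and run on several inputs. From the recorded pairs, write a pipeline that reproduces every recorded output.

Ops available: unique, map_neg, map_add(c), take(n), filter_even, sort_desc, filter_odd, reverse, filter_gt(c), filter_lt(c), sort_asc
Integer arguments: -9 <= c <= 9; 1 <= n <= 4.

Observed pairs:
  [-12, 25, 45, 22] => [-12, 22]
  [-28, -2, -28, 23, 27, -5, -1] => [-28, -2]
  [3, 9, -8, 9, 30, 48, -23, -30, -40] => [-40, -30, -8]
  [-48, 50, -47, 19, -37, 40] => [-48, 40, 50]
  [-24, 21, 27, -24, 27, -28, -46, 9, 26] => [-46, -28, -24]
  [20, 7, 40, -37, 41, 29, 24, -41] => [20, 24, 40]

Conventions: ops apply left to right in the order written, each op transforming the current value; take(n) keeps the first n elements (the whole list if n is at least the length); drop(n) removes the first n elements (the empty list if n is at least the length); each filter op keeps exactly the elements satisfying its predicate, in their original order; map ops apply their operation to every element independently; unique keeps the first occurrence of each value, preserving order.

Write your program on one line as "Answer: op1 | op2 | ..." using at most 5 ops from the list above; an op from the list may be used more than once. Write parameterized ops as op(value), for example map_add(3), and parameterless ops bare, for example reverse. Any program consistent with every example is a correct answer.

reverse | filter_even | sort_asc | unique | take(3)

Check, running the answer program on each example:
  [-12, 25, 45, 22] -> [22, 45, 25, -12] -> [22, -12] -> [-12, 22] -> [-12, 22] -> [-12, 22]
  [-28, -2, -28, 23, 27, -5, -1] -> [-1, -5, 27, 23, -28, -2, -28] -> [-28, -2, -28] -> [-28, -28, -2] -> [-28, -2] -> [-28, -2]
  [3, 9, -8, 9, 30, 48, -23, -30, -40] -> [-40, -30, -23, 48, 30, 9, -8, 9, 3] -> [-40, -30, 48, 30, -8] -> [-40, -30, -8, 30, 48] -> [-40, -30, -8, 30, 48] -> [-40, -30, -8]
  [-48, 50, -47, 19, -37, 40] -> [40, -37, 19, -47, 50, -48] -> [40, 50, -48] -> [-48, 40, 50] -> [-48, 40, 50] -> [-48, 40, 50]
  [-24, 21, 27, -24, 27, -28, -46, 9, 26] -> [26, 9, -46, -28, 27, -24, 27, 21, -24] -> [26, -46, -28, -24, -24] -> [-46, -28, -24, -24, 26] -> [-46, -28, -24, 26] -> [-46, -28, -24]
  [20, 7, 40, -37, 41, 29, 24, -41] -> [-41, 24, 29, 41, -37, 40, 7, 20] -> [24, 40, 20] -> [20, 24, 40] -> [20, 24, 40] -> [20, 24, 40]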